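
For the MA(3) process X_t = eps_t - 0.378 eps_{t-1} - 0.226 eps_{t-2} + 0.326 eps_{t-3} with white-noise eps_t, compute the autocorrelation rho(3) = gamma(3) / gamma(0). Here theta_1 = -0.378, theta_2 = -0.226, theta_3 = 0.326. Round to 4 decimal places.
\rho(3) = 0.2507

For an MA(q) process with theta_0 = 1, the autocovariance is
  gamma(k) = sigma^2 * sum_{i=0..q-k} theta_i * theta_{i+k},
and rho(k) = gamma(k) / gamma(0). Sigma^2 cancels.
  numerator   = (1)*(0.326) = 0.326.
  denominator = (1)^2 + (-0.378)^2 + (-0.226)^2 + (0.326)^2 = 1.300236.
  rho(3) = 0.326 / 1.300236 = 0.2507.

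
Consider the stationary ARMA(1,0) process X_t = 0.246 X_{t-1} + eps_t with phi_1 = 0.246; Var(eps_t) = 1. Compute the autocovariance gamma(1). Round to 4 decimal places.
\gamma(1) = 0.2618

Multiply the model equation by X_{t-k} and take expectations. With theta_0 = psi_0 = 1 and psi_j the MA(infinity) weights, this gives
  gamma(k) - sum_i phi_i gamma(k-i) = c_k,
  c_k = sigma^2 * sum_{j=k..q} theta_j psi_{j-k}   (c_k = 0 for k > q),
using gamma(-m) = gamma(m).
Pure AR (q = 0): c_0 = sigma^2 = 1, c_k = 0 for k >= 1.
Equations for k = 0 and k = 1 (AR order 1):
  gamma(0) = phi_1 gamma(1) + c_0
  gamma(1) = phi_1 gamma(0) + c_1
Substituting the second into the first: gamma(0) (1 - phi_1^2) = c_0 + phi_1 c_1, so
  gamma(0) = c_0 / (1 - phi_1^2) = 1 / (1 - (0.246)^2) = 1 / 0.939484 = 1.064414.
  gamma(1) = phi_1 gamma(0) = (0.246)(1.064414) = 0.261846.
Therefore gamma(1) = 0.2618 (to 4 decimal places).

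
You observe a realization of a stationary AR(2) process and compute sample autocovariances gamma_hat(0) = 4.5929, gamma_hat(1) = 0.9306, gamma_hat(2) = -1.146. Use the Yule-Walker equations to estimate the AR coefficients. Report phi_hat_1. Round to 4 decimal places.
\hat\phi_{1} = 0.2640

The Yule-Walker equations for an AR(p) process read, in matrix form,
  Gamma_p phi = r_p,   with   (Gamma_p)_{ij} = gamma(|i - j|),
                       (r_p)_i = gamma(i),   i,j = 1..p.
Substitute the sample gammas (Toeplitz matrix and right-hand side of size 2):
  Gamma_p = [[4.5929, 0.9306], [0.9306, 4.5929]]
  r_p     = [0.9306, -1.146]
Written out:
  4.5929 phi_1 + 0.9306 phi_2 = 0.9306
  0.9306 phi_1 + 4.5929 phi_2 = -1.146
Solve by Cramer's rule:
  det = gamma(0)^2 - gamma(1)^2 = (4.5929)^2 - (0.9306)^2 = 21.09473041 - 0.86601636 = 20.22871405
  phi_hat_1 = [gamma(1) gamma(0) - gamma(1) gamma(2)] / det = [(0.9306)(4.5929) - (0.9306)(-1.146)] / 20.22871405 = 5.34062034 / 20.22871405 = 0.264
  phi_hat_2 = [gamma(0) gamma(2) - gamma(1)^2] / det = [(4.5929)(-1.146) - (0.9306)^2] / 20.22871405 = -6.12947976 / 20.22871405 = -0.303
So phi_hat = [0.2640, -0.3030].
Therefore phi_hat_1 = 0.2640.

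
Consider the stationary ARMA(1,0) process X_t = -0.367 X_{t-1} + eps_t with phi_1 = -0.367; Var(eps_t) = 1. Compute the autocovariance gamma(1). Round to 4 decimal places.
\gamma(1) = -0.4241

Multiply the model equation by X_{t-k} and take expectations. With theta_0 = psi_0 = 1 and psi_j the MA(infinity) weights, this gives
  gamma(k) - sum_i phi_i gamma(k-i) = c_k,
  c_k = sigma^2 * sum_{j=k..q} theta_j psi_{j-k}   (c_k = 0 for k > q),
using gamma(-m) = gamma(m).
Pure AR (q = 0): c_0 = sigma^2 = 1, c_k = 0 for k >= 1.
Equations for k = 0 and k = 1 (AR order 1):
  gamma(0) = phi_1 gamma(1) + c_0
  gamma(1) = phi_1 gamma(0) + c_1
Substituting the second into the first: gamma(0) (1 - phi_1^2) = c_0 + phi_1 c_1, so
  gamma(0) = c_0 / (1 - phi_1^2) = 1 / (1 - (-0.367)^2) = 1 / 0.865311 = 1.155654.
  gamma(1) = phi_1 gamma(0) = (-0.367)(1.155654) = -0.424125.
Therefore gamma(1) = -0.4241 (to 4 decimal places).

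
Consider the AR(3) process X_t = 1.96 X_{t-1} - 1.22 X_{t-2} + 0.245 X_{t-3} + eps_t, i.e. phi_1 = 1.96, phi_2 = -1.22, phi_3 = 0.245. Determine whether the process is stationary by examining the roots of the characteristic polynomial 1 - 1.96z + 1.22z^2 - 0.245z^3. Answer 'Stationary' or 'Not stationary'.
\text{Stationary}

The AR(p) characteristic polynomial is P(z) = 1 - 1.96z + 1.22z^2 - 0.245z^3.
Stationarity requires all roots to lie outside the unit circle, i.e. |z| > 1 for every root.
Degree 3: look for a simple real root z0 first, then factor out (1 - z/z0) and solve the remaining quadratic.
Testing z0 = 2: P(2) = 1 + (-1.96)(2) + (1.22)(2)^2 + (-0.245)(2)^3
  = 1 + (-3.92) + (4.88) + (-1.96) = 0.  So z_0 = 2 is a root, |z_0| = 2.
Divide out the factor (1 - 0.5 z) = (1 - z/z0) (since 1/z0 = 0.5):
  P(z) = (1 - 0.5 z)(1 + (-1.46) z + (0.49) z^2)
  [check: z-coef -1.46 - (0.5) = -1.96; z^2-coef 0.49 - (0.5)(-1.46) = 1.22; z^3-coef -(0.5)(0.49) = -0.245.]
Remaining roots from the quadratic factor 1 + (-1.46) z + (0.49) z^2:
  Set 1 + (-1.46) z + (0.49) z^2 = 0, i.e. a z^2 + b z + c = 0 with a = 0.49, b = -1.46, c = 1.
  Discriminant D = b^2 - 4ac = (-1.46)^2 - 4*(0.49)*1 = 2.1316 - (1.96) = 0.1716.
  D >= 0, so the roots are real: z = (-b +/- sqrt(D)) / (2a) = (1.46 +/- 0.414246) / (0.98).
    z_1 = (1.46 + 0.414246) / (0.98) = 1.9125,   |z_1| = 1.9125.
    z_2 = (1.46 - 0.414246) / (0.98) = 1.0671,   |z_2| = 1.0671.
Moduli of all roots: 2.0000, 1.9125, 1.0671.
All moduli strictly greater than 1? Yes.
Verdict: Stationary.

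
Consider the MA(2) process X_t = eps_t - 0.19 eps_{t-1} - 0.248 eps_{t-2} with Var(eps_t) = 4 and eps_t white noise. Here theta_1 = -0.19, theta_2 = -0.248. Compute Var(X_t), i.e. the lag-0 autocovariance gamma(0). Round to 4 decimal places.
\gamma(0) = 4.3904

For an MA(q) process X_t = eps_t + sum_i theta_i eps_{t-i} with
Var(eps_t) = sigma^2, the variance is
  gamma(0) = sigma^2 * (1 + sum_i theta_i^2).
  sum_i theta_i^2 = (-0.19)^2 + (-0.248)^2 = 0.0361 + 0.061504 = 0.097604.
  gamma(0) = 4 * (1 + 0.097604) = 4 * 1.097604 = 4.390416, which rounds to 4.3904.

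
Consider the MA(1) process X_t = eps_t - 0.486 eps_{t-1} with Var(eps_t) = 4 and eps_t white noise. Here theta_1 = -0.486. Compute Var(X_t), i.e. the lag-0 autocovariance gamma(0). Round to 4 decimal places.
\gamma(0) = 4.9448

For an MA(q) process X_t = eps_t + sum_i theta_i eps_{t-i} with
Var(eps_t) = sigma^2, the variance is
  gamma(0) = sigma^2 * (1 + sum_i theta_i^2).
  sum_i theta_i^2 = (-0.486)^2 = 0.236196.
  gamma(0) = 4 * (1 + 0.236196) = 4 * 1.236196 = 4.944784, which rounds to 4.9448.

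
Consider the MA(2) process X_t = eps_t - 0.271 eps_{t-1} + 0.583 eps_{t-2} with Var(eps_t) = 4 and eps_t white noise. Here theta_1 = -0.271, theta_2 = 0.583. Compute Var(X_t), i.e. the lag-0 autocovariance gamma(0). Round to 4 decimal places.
\gamma(0) = 5.6533

For an MA(q) process X_t = eps_t + sum_i theta_i eps_{t-i} with
Var(eps_t) = sigma^2, the variance is
  gamma(0) = sigma^2 * (1 + sum_i theta_i^2).
  sum_i theta_i^2 = (-0.271)^2 + (0.583)^2 = 0.073441 + 0.339889 = 0.41333.
  gamma(0) = 4 * (1 + 0.41333) = 4 * 1.41333 = 5.65332, which rounds to 5.6533.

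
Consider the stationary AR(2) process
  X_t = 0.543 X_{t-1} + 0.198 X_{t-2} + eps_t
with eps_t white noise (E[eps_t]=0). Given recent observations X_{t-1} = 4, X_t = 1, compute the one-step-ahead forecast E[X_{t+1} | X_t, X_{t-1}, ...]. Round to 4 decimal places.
E[X_{t+1} \mid \mathcal F_t] = 1.3350

For an AR(p) model X_t = c + sum_i phi_i X_{t-i} + eps_t, the
one-step-ahead conditional mean is
  E[X_{t+1} | X_t, ...] = c + sum_i phi_i X_{t+1-i}.
Substitute known values:
  E[X_{t+1} | ...] = (0.543) * (1) + (0.198) * (4)
                   = 1.3350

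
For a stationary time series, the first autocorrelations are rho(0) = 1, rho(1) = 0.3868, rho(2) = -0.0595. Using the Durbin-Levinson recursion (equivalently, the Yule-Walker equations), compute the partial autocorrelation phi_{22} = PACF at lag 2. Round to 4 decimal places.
\phi_{22} = -0.2459

The PACF at lag k is phi_{kk}, the last component of the solution
to the Yule-Walker system G_k phi = r_k where
  (G_k)_{ij} = rho(|i - j|), (r_k)_i = rho(i), i,j = 1..k.
Equivalently, Durbin-Levinson gives phi_{kk} iteratively:
  phi_{11} = rho(1)
  phi_{kk} = [rho(k) - sum_{j=1..k-1} phi_{k-1,j} rho(k-j)]
            / [1 - sum_{j=1..k-1} phi_{k-1,j} rho(j)],
  phi_{k,j} = phi_{k-1,j} - phi_{kk} phi_{k-1,k-j},  j = 1..k-1.
Step k = 1:
  phi_11 = rho(1) = 0.3868.
Step k = 2:
  phi_22 = [rho(2) - phi_11 rho(1)] / [1 - phi_11 rho(1)] = [-0.0595 - (0.3868)(0.3868)] / [1 - (0.3868)(0.3868)]
         = -0.20911424 / 0.85038576 = -0.2459.
Therefore phi_{22} = -0.2459.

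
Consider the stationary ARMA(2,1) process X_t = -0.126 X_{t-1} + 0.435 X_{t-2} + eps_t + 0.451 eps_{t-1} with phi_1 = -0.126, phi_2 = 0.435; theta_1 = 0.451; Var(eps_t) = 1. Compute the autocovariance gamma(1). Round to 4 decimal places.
\gamma(1) = 0.5081

Multiply the model equation by X_{t-k} and take expectations. With theta_0 = psi_0 = 1 and psi_j the MA(infinity) weights, this gives
  gamma(k) - sum_i phi_i gamma(k-i) = c_k,
  c_k = sigma^2 * sum_{j=k..q} theta_j psi_{j-k}   (c_k = 0 for k > q),
using gamma(-m) = gamma(m).
psi-weights needed (psi_j = theta_j + sum_i phi_i psi_{j-i}):
  psi_1 = theta_1 + phi_1 = 0.451 + (-0.126) = 0.325
Right-hand sides:
  c_0 = sigma^2 (1 + theta_1 psi_1) = 1 * (1 + (0.451)(0.325)) = 1 * 1.146575 = 1.146575
  c_1 = sigma^2 theta_1 = 1 * (0.451) = 0.451
  c_2 = 0
Equations for k = 0, 1, 2 (AR order 2, c_2 = 0):
  (E0) gamma(0) = phi_1 gamma(1) + phi_2 gamma(2) + c_0
  (E1) gamma(1) = phi_1 gamma(0) + phi_2 gamma(1) + c_1
  (E2) gamma(2) = phi_1 gamma(1) + phi_2 gamma(0)
From (E1): gamma(1) = A gamma(0) + B with
  A = phi_1 / (1 - phi_2) = -0.126 / 0.565 = -0.223009,   B = c_1 / (1 - phi_2) = 0.451 / 0.565 = 0.79823.
Insert (E2) into (E0): gamma(0) (1 - phi_2^2) = phi_1 (1 + phi_2) gamma(1) + c_0.
  phi_1 (1 + phi_2) = (-0.126)(1.435) = -0.18081,   1 - phi_2^2 = 0.810775.
Replace gamma(1) by A gamma(0) + B and collect gamma(0):
  gamma(0) [0.810775 - (-0.18081)(-0.223009)] = (-0.18081)(0.79823) + 1.146575
  gamma(0) * 0.770453 = 1.002247
  gamma(0) = 1.002247 / 0.770453 = 1.300855.
  gamma(1) = A gamma(0) + B = (-0.223009)(1.300855) + (0.79823) = 0.508128.
Therefore gamma(1) = 0.5081 (to 4 decimal places).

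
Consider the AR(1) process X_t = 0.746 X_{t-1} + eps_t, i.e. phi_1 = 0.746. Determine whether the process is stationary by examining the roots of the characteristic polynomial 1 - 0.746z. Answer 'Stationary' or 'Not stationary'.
\text{Stationary}

The AR(p) characteristic polynomial is P(z) = 1 - 0.746z.
Stationarity requires all roots to lie outside the unit circle, i.e. |z| > 1 for every root.
This is linear in z: 1 + (-0.746) z = 0  =>  z = -1/(-0.746) = 1.340483,  |z| = 1.340483.
Moduli of all roots: 1.3405.
All moduli strictly greater than 1? Yes.
Verdict: Stationary.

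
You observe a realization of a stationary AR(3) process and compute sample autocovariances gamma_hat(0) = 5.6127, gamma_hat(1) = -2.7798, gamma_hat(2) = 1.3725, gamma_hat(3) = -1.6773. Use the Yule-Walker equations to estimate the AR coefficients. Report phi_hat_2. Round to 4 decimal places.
\hat\phi_{2} = -0.1180

The Yule-Walker equations for an AR(p) process read, in matrix form,
  Gamma_p phi = r_p,   with   (Gamma_p)_{ij} = gamma(|i - j|),
                       (r_p)_i = gamma(i),   i,j = 1..p.
Substitute the sample gammas (Toeplitz matrix and right-hand side of size 3):
  Gamma_p = [[5.6127, -2.7798, 1.3725], [-2.7798, 5.6127, -2.7798], [1.3725, -2.7798, 5.6127]]
  r_p     = [-2.7798, 1.3725, -1.6773]
Written out (R1..R3):
  (R1) 5.6127 phi_1 - 2.7798 phi_2 + 1.3725 phi_3 = -2.7798
  (R2) -2.7798 phi_1 + 5.6127 phi_2 - 2.7798 phi_3 = 1.3725
  (R3) 1.3725 phi_1 - 2.7798 phi_2 + 5.6127 phi_3 = -1.6773
Gaussian elimination:
  R2 <- R2 - (-2.7798/5.6127) R1 = R2 - (-0.49527) R1:  4.235949 phi_2 - 2.100042 phi_3 = -0.004251
  R3 <- R3 - (1.3725/5.6127) R1 = R3 - (0.244535) R1:  -2.100042 phi_2 + 5.277076 phi_3 = -0.997542
  R3 <- R3 - (-2.100042/4.235949) R2 = R3 - (-0.495767) R2:  4.235945 phi_3 = -0.99965
Back-substitution:
  phi_hat_3 = -0.99965 / 4.235945 = -0.235992
  phi_hat_2 = (-0.004251 - (-2.100042)(-0.235992)) / 4.235949 = -0.118
  phi_hat_1 = (-2.7798 - (-2.7798)(-0.118) - (1.3725)(-0.235992)) / 5.6127 = -0.496003
So phi_hat = [-0.4960, -0.1180, -0.2360].
Therefore phi_hat_2 = -0.1180.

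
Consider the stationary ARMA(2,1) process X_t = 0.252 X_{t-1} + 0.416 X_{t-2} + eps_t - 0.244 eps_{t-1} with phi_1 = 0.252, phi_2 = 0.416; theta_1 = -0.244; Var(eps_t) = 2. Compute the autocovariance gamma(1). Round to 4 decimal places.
\gamma(1) = 0.2531

Multiply the model equation by X_{t-k} and take expectations. With theta_0 = psi_0 = 1 and psi_j the MA(infinity) weights, this gives
  gamma(k) - sum_i phi_i gamma(k-i) = c_k,
  c_k = sigma^2 * sum_{j=k..q} theta_j psi_{j-k}   (c_k = 0 for k > q),
using gamma(-m) = gamma(m).
psi-weights needed (psi_j = theta_j + sum_i phi_i psi_{j-i}):
  psi_1 = theta_1 + phi_1 = -0.244 + (0.252) = 0.008
Right-hand sides:
  c_0 = sigma^2 (1 + theta_1 psi_1) = 2 * (1 + (-0.244)(0.008)) = 2 * 0.998048 = 1.996096
  c_1 = sigma^2 theta_1 = 2 * (-0.244) = -0.488
  c_2 = 0
Equations for k = 0, 1, 2 (AR order 2, c_2 = 0):
  (E0) gamma(0) = phi_1 gamma(1) + phi_2 gamma(2) + c_0
  (E1) gamma(1) = phi_1 gamma(0) + phi_2 gamma(1) + c_1
  (E2) gamma(2) = phi_1 gamma(1) + phi_2 gamma(0)
From (E1): gamma(1) = A gamma(0) + B with
  A = phi_1 / (1 - phi_2) = 0.252 / 0.584 = 0.431507,   B = c_1 / (1 - phi_2) = -0.488 / 0.584 = -0.835616.
Insert (E2) into (E0): gamma(0) (1 - phi_2^2) = phi_1 (1 + phi_2) gamma(1) + c_0.
  phi_1 (1 + phi_2) = (0.252)(1.416) = 0.356832,   1 - phi_2^2 = 0.826944.
Replace gamma(1) by A gamma(0) + B and collect gamma(0):
  gamma(0) [0.826944 - (0.356832)(0.431507)] = (0.356832)(-0.835616) + 1.996096
  gamma(0) * 0.672969 = 1.697921
  gamma(0) = 1.697921 / 0.672969 = 2.523032.
  gamma(1) = A gamma(0) + B = (0.431507)(2.523032) + (-0.835616) = 0.253089.
Therefore gamma(1) = 0.2531 (to 4 decimal places).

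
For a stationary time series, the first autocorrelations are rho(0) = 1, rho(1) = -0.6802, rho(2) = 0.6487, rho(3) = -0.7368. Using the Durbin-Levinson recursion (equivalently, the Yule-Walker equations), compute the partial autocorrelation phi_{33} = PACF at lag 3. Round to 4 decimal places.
\phi_{33} = -0.4500

The PACF at lag k is phi_{kk}, the last component of the solution
to the Yule-Walker system G_k phi = r_k where
  (G_k)_{ij} = rho(|i - j|), (r_k)_i = rho(i), i,j = 1..k.
Equivalently, Durbin-Levinson gives phi_{kk} iteratively:
  phi_{11} = rho(1)
  phi_{kk} = [rho(k) - sum_{j=1..k-1} phi_{k-1,j} rho(k-j)]
            / [1 - sum_{j=1..k-1} phi_{k-1,j} rho(j)],
  phi_{k,j} = phi_{k-1,j} - phi_{kk} phi_{k-1,k-j},  j = 1..k-1.
Step k = 1:
  phi_11 = rho(1) = -0.6802.
Step k = 2:
  phi_22 = [rho(2) - phi_11 rho(1)] / [1 - phi_11 rho(1)] = [0.6487 - (-0.6802)(-0.6802)] / [1 - (-0.6802)(-0.6802)]
         = 0.18602796 / 0.53732796 = 0.346209.
  Update: phi_21 = phi_11 - phi_22 phi_11 = -0.6802 - (0.346209)(-0.6802) = -0.444708.
Step k = 3:
  phi_33 = [rho(3) - phi_21 rho(2) - phi_22 rho(1)] / [1 - phi_21 rho(1) - phi_22 rho(2)]
    numerator   = -0.7368 - (-0.444708)(0.6487) - (0.346209)(-0.6802) = -0.21282606
    denominator = 1 - (-0.444708)(-0.6802) - (0.346209)(0.6487) = 0.47292334
  phi_33 = -0.21282606 / 0.47292334 = -0.45.
Therefore phi_{33} = -0.4500.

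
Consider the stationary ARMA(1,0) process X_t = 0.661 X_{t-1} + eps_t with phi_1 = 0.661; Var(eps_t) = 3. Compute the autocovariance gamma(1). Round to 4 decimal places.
\gamma(1) = 3.5217

Multiply the model equation by X_{t-k} and take expectations. With theta_0 = psi_0 = 1 and psi_j the MA(infinity) weights, this gives
  gamma(k) - sum_i phi_i gamma(k-i) = c_k,
  c_k = sigma^2 * sum_{j=k..q} theta_j psi_{j-k}   (c_k = 0 for k > q),
using gamma(-m) = gamma(m).
Pure AR (q = 0): c_0 = sigma^2 = 3, c_k = 0 for k >= 1.
Equations for k = 0 and k = 1 (AR order 1):
  gamma(0) = phi_1 gamma(1) + c_0
  gamma(1) = phi_1 gamma(0) + c_1
Substituting the second into the first: gamma(0) (1 - phi_1^2) = c_0 + phi_1 c_1, so
  gamma(0) = c_0 / (1 - phi_1^2) = 3 / (1 - (0.661)^2) = 3 / 0.563079 = 5.327849.
  gamma(1) = phi_1 gamma(0) = (0.661)(5.327849) = 3.521708.
Therefore gamma(1) = 3.5217 (to 4 decimal places).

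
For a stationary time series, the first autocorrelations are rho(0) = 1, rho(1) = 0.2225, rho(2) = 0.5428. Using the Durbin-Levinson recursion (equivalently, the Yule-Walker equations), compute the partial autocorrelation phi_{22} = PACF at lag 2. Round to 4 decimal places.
\phi_{22} = 0.5190

The PACF at lag k is phi_{kk}, the last component of the solution
to the Yule-Walker system G_k phi = r_k where
  (G_k)_{ij} = rho(|i - j|), (r_k)_i = rho(i), i,j = 1..k.
Equivalently, Durbin-Levinson gives phi_{kk} iteratively:
  phi_{11} = rho(1)
  phi_{kk} = [rho(k) - sum_{j=1..k-1} phi_{k-1,j} rho(k-j)]
            / [1 - sum_{j=1..k-1} phi_{k-1,j} rho(j)],
  phi_{k,j} = phi_{k-1,j} - phi_{kk} phi_{k-1,k-j},  j = 1..k-1.
Step k = 1:
  phi_11 = rho(1) = 0.2225.
Step k = 2:
  phi_22 = [rho(2) - phi_11 rho(1)] / [1 - phi_11 rho(1)] = [0.5428 - (0.2225)(0.2225)] / [1 - (0.2225)(0.2225)]
         = 0.49329375 / 0.95049375 = 0.519.
Therefore phi_{22} = 0.5190.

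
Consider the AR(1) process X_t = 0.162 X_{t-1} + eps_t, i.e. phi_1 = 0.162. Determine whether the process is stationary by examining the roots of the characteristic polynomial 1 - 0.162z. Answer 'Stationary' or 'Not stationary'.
\text{Stationary}

The AR(p) characteristic polynomial is P(z) = 1 - 0.162z.
Stationarity requires all roots to lie outside the unit circle, i.e. |z| > 1 for every root.
This is linear in z: 1 + (-0.162) z = 0  =>  z = -1/(-0.162) = 6.17284,  |z| = 6.17284.
Moduli of all roots: 6.1728.
All moduli strictly greater than 1? Yes.
Verdict: Stationary.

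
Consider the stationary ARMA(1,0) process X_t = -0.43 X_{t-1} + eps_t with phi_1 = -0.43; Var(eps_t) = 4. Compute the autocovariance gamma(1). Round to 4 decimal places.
\gamma(1) = -2.1102

Multiply the model equation by X_{t-k} and take expectations. With theta_0 = psi_0 = 1 and psi_j the MA(infinity) weights, this gives
  gamma(k) - sum_i phi_i gamma(k-i) = c_k,
  c_k = sigma^2 * sum_{j=k..q} theta_j psi_{j-k}   (c_k = 0 for k > q),
using gamma(-m) = gamma(m).
Pure AR (q = 0): c_0 = sigma^2 = 4, c_k = 0 for k >= 1.
Equations for k = 0 and k = 1 (AR order 1):
  gamma(0) = phi_1 gamma(1) + c_0
  gamma(1) = phi_1 gamma(0) + c_1
Substituting the second into the first: gamma(0) (1 - phi_1^2) = c_0 + phi_1 c_1, so
  gamma(0) = c_0 / (1 - phi_1^2) = 4 / (1 - (-0.43)^2) = 4 / 0.8151 = 4.907373.
  gamma(1) = phi_1 gamma(0) = (-0.43)(4.907373) = -2.110171.
Therefore gamma(1) = -2.1102 (to 4 decimal places).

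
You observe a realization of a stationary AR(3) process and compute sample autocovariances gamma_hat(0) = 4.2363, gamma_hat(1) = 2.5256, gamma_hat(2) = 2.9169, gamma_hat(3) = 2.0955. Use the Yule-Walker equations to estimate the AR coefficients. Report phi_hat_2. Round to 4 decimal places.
\hat\phi_{2} = 0.5240

The Yule-Walker equations for an AR(p) process read, in matrix form,
  Gamma_p phi = r_p,   with   (Gamma_p)_{ij} = gamma(|i - j|),
                       (r_p)_i = gamma(i),   i,j = 1..p.
Substitute the sample gammas (Toeplitz matrix and right-hand side of size 3):
  Gamma_p = [[4.2363, 2.5256, 2.9169], [2.5256, 4.2363, 2.5256], [2.9169, 2.5256, 4.2363]]
  r_p     = [2.5256, 2.9169, 2.0955]
Written out (R1..R3):
  (R1) 4.2363 phi_1 + 2.5256 phi_2 + 2.9169 phi_3 = 2.5256
  (R2) 2.5256 phi_1 + 4.2363 phi_2 + 2.5256 phi_3 = 2.9169
  (R3) 2.9169 phi_1 + 2.5256 phi_2 + 4.2363 phi_3 = 2.0955
Gaussian elimination:
  R2 <- R2 - (2.5256/4.2363) R1 = R2 - (0.596181) R1:  2.730586 phi_2 + 0.786601 phi_3 = 1.411186
  R3 <- R3 - (2.9169/4.2363) R1 = R3 - (0.688549) R1:  0.786601 phi_2 + 2.227872 phi_3 = 0.356501
  R3 <- R3 - (0.786601/2.730586) R2 = R3 - (0.28807) R2:  2.001275 phi_3 = -0.05002
Back-substitution:
  phi_hat_3 = -0.05002 / 2.001275 = -0.024994
  phi_hat_2 = (1.411186 - (0.786601)(-0.024994)) / 2.730586 = 0.524007
  phi_hat_1 = (2.5256 - (2.5256)(0.524007) - (2.9169)(-0.024994)) / 4.2363 = 0.300987
So phi_hat = [0.3010, 0.5240, -0.0250].
Therefore phi_hat_2 = 0.5240.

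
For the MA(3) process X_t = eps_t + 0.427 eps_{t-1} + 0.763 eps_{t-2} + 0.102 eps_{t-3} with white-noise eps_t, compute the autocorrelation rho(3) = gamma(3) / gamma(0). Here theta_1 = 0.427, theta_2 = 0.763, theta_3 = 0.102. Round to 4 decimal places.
\rho(3) = 0.0575

For an MA(q) process with theta_0 = 1, the autocovariance is
  gamma(k) = sigma^2 * sum_{i=0..q-k} theta_i * theta_{i+k},
and rho(k) = gamma(k) / gamma(0). Sigma^2 cancels.
  numerator   = (1)*(0.102) = 0.102.
  denominator = (1)^2 + (0.427)^2 + (0.763)^2 + (0.102)^2 = 1.774902.
  rho(3) = 0.102 / 1.774902 = 0.0575.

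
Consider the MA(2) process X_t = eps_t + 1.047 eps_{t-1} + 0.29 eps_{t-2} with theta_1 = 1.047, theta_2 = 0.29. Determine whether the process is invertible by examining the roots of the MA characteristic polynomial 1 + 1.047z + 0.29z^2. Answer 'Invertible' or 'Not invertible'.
\text{Invertible}

The MA(q) characteristic polynomial is P(z) = 1 + 1.047z + 0.29z^2.
Invertibility requires all roots to lie outside the unit circle, i.e. |z| > 1 for every root.
Set 1 + (1.047) z + (0.29) z^2 = 0, i.e. a z^2 + b z + c = 0 with a = 0.29, b = 1.047, c = 1.
Discriminant D = b^2 - 4ac = (1.047)^2 - 4*(0.29)*1 = 1.096209 - (1.16) = -0.063791.
D < 0, so the roots are the complex-conjugate pair z = (-b +/- i sqrt(-D)) / (2a) = -1.8052 +/- 0.4355i.
For a conjugate pair |z|^2 = z * conj(z) = (product of roots) = c/a = 1/(0.29) = 3.448276, so |z| = sqrt(3.448276) = 1.857 for both roots.
Moduli of all roots: 1.8570, 1.8570.
All moduli strictly greater than 1? Yes.
Verdict: Invertible.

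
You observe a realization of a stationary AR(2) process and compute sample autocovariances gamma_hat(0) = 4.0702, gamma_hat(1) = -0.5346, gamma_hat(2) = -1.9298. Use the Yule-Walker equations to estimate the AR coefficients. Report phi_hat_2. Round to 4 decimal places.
\hat\phi_{2} = -0.5000

The Yule-Walker equations for an AR(p) process read, in matrix form,
  Gamma_p phi = r_p,   with   (Gamma_p)_{ij} = gamma(|i - j|),
                       (r_p)_i = gamma(i),   i,j = 1..p.
Substitute the sample gammas (Toeplitz matrix and right-hand side of size 2):
  Gamma_p = [[4.0702, -0.5346], [-0.5346, 4.0702]]
  r_p     = [-0.5346, -1.9298]
Written out:
  4.0702 phi_1 - 0.5346 phi_2 = -0.5346
  -0.5346 phi_1 + 4.0702 phi_2 = -1.9298
Solve by Cramer's rule:
  det = gamma(0)^2 - gamma(1)^2 = (4.0702)^2 - (-0.5346)^2 = 16.56652804 - 0.28579716 = 16.28073088
  phi_hat_1 = [gamma(1) gamma(0) - gamma(1) gamma(2)] / det = [(-0.5346)(4.0702) - (-0.5346)(-1.9298)] / 16.28073088 = -3.2076 / 16.28073088 = -0.197
  phi_hat_2 = [gamma(0) gamma(2) - gamma(1)^2] / det = [(4.0702)(-1.9298) - (-0.5346)^2] / 16.28073088 = -8.14046912 / 16.28073088 = -0.5
So phi_hat = [-0.1970, -0.5000].
Therefore phi_hat_2 = -0.5000.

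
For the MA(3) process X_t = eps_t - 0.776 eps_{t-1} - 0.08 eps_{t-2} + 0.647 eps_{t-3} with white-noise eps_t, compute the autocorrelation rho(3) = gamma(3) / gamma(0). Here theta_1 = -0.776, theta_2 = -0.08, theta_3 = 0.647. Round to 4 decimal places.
\rho(3) = 0.3192

For an MA(q) process with theta_0 = 1, the autocovariance is
  gamma(k) = sigma^2 * sum_{i=0..q-k} theta_i * theta_{i+k},
and rho(k) = gamma(k) / gamma(0). Sigma^2 cancels.
  numerator   = (1)*(0.647) = 0.647.
  denominator = (1)^2 + (-0.776)^2 + (-0.08)^2 + (0.647)^2 = 2.027185.
  rho(3) = 0.647 / 2.027185 = 0.3192.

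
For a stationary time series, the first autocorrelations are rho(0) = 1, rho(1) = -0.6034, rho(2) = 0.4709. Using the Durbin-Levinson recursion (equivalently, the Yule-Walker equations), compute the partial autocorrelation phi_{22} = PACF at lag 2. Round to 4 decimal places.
\phi_{22} = 0.1680

The PACF at lag k is phi_{kk}, the last component of the solution
to the Yule-Walker system G_k phi = r_k where
  (G_k)_{ij} = rho(|i - j|), (r_k)_i = rho(i), i,j = 1..k.
Equivalently, Durbin-Levinson gives phi_{kk} iteratively:
  phi_{11} = rho(1)
  phi_{kk} = [rho(k) - sum_{j=1..k-1} phi_{k-1,j} rho(k-j)]
            / [1 - sum_{j=1..k-1} phi_{k-1,j} rho(j)],
  phi_{k,j} = phi_{k-1,j} - phi_{kk} phi_{k-1,k-j},  j = 1..k-1.
Step k = 1:
  phi_11 = rho(1) = -0.6034.
Step k = 2:
  phi_22 = [rho(2) - phi_11 rho(1)] / [1 - phi_11 rho(1)] = [0.4709 - (-0.6034)(-0.6034)] / [1 - (-0.6034)(-0.6034)]
         = 0.10680844 / 0.63590844 = 0.168.
Therefore phi_{22} = 0.1680.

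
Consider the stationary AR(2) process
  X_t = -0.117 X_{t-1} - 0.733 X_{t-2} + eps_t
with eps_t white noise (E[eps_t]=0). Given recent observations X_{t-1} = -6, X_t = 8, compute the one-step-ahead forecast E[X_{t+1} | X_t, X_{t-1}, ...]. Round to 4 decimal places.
E[X_{t+1} \mid \mathcal F_t] = 3.4620

For an AR(p) model X_t = c + sum_i phi_i X_{t-i} + eps_t, the
one-step-ahead conditional mean is
  E[X_{t+1} | X_t, ...] = c + sum_i phi_i X_{t+1-i}.
Substitute known values:
  E[X_{t+1} | ...] = (-0.117) * (8) + (-0.733) * (-6)
                   = 3.4620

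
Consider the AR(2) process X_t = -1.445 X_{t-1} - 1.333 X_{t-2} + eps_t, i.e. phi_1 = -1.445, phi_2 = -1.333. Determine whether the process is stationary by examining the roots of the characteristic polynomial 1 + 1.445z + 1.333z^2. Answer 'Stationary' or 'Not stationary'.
\text{Not stationary}

The AR(p) characteristic polynomial is P(z) = 1 + 1.445z + 1.333z^2.
Stationarity requires all roots to lie outside the unit circle, i.e. |z| > 1 for every root.
Set 1 + (1.445) z + (1.333) z^2 = 0, i.e. a z^2 + b z + c = 0 with a = 1.333, b = 1.445, c = 1.
Discriminant D = b^2 - 4ac = (1.445)^2 - 4*(1.333)*1 = 2.088025 - (5.332) = -3.243975.
D < 0, so the roots are the complex-conjugate pair z = (-b +/- i sqrt(-D)) / (2a) = -0.542 +/- 0.6756i.
For a conjugate pair |z|^2 = z * conj(z) = (product of roots) = c/a = 1/(1.333) = 0.750188, so |z| = sqrt(0.750188) = 0.8661 for both roots.
Moduli of all roots: 0.8661, 0.8661.
All moduli strictly greater than 1? No.
Verdict: Not stationary.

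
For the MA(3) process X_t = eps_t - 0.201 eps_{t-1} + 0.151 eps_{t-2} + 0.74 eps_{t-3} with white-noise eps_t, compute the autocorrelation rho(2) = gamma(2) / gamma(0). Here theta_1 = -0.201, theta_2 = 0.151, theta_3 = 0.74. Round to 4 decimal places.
\rho(2) = 0.0014

For an MA(q) process with theta_0 = 1, the autocovariance is
  gamma(k) = sigma^2 * sum_{i=0..q-k} theta_i * theta_{i+k},
and rho(k) = gamma(k) / gamma(0). Sigma^2 cancels.
  numerator   = (1)*(0.151) + (-0.201)*(0.74) = 0.00226.
  denominator = (1)^2 + (-0.201)^2 + (0.151)^2 + (0.74)^2 = 1.610802.
  rho(2) = 0.00226 / 1.610802 = 0.0014.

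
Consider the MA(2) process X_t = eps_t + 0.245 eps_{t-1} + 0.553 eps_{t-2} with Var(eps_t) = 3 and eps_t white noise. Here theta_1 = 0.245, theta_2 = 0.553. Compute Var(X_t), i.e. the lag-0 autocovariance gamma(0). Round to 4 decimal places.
\gamma(0) = 4.0975

For an MA(q) process X_t = eps_t + sum_i theta_i eps_{t-i} with
Var(eps_t) = sigma^2, the variance is
  gamma(0) = sigma^2 * (1 + sum_i theta_i^2).
  sum_i theta_i^2 = (0.245)^2 + (0.553)^2 = 0.060025 + 0.305809 = 0.365834.
  gamma(0) = 3 * (1 + 0.365834) = 3 * 1.365834 = 4.097502, which rounds to 4.0975.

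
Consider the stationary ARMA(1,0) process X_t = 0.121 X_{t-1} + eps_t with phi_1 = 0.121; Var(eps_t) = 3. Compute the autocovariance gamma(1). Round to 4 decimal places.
\gamma(1) = 0.3684

Multiply the model equation by X_{t-k} and take expectations. With theta_0 = psi_0 = 1 and psi_j the MA(infinity) weights, this gives
  gamma(k) - sum_i phi_i gamma(k-i) = c_k,
  c_k = sigma^2 * sum_{j=k..q} theta_j psi_{j-k}   (c_k = 0 for k > q),
using gamma(-m) = gamma(m).
Pure AR (q = 0): c_0 = sigma^2 = 3, c_k = 0 for k >= 1.
Equations for k = 0 and k = 1 (AR order 1):
  gamma(0) = phi_1 gamma(1) + c_0
  gamma(1) = phi_1 gamma(0) + c_1
Substituting the second into the first: gamma(0) (1 - phi_1^2) = c_0 + phi_1 c_1, so
  gamma(0) = c_0 / (1 - phi_1^2) = 3 / (1 - (0.121)^2) = 3 / 0.985359 = 3.044576.
  gamma(1) = phi_1 gamma(0) = (0.121)(3.044576) = 0.368394.
Therefore gamma(1) = 0.3684 (to 4 decimal places).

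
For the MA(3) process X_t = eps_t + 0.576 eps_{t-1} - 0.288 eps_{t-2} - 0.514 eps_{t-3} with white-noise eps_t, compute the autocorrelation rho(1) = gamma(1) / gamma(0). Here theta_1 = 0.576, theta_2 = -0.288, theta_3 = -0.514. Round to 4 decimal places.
\rho(1) = 0.3324

For an MA(q) process with theta_0 = 1, the autocovariance is
  gamma(k) = sigma^2 * sum_{i=0..q-k} theta_i * theta_{i+k},
and rho(k) = gamma(k) / gamma(0). Sigma^2 cancels.
  numerator   = (1)*(0.576) + (0.576)*(-0.288) + (-0.288)*(-0.514) = 0.558144.
  denominator = (1)^2 + (0.576)^2 + (-0.288)^2 + (-0.514)^2 = 1.678916.
  rho(1) = 0.558144 / 1.678916 = 0.3324.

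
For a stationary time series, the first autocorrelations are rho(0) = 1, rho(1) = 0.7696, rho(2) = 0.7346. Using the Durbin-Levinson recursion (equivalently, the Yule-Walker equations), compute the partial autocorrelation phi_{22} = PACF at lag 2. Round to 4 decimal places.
\phi_{22} = 0.3491

The PACF at lag k is phi_{kk}, the last component of the solution
to the Yule-Walker system G_k phi = r_k where
  (G_k)_{ij} = rho(|i - j|), (r_k)_i = rho(i), i,j = 1..k.
Equivalently, Durbin-Levinson gives phi_{kk} iteratively:
  phi_{11} = rho(1)
  phi_{kk} = [rho(k) - sum_{j=1..k-1} phi_{k-1,j} rho(k-j)]
            / [1 - sum_{j=1..k-1} phi_{k-1,j} rho(j)],
  phi_{k,j} = phi_{k-1,j} - phi_{kk} phi_{k-1,k-j},  j = 1..k-1.
Step k = 1:
  phi_11 = rho(1) = 0.7696.
Step k = 2:
  phi_22 = [rho(2) - phi_11 rho(1)] / [1 - phi_11 rho(1)] = [0.7346 - (0.7696)(0.7696)] / [1 - (0.7696)(0.7696)]
         = 0.14231584 / 0.40771584 = 0.3491.
Therefore phi_{22} = 0.3491.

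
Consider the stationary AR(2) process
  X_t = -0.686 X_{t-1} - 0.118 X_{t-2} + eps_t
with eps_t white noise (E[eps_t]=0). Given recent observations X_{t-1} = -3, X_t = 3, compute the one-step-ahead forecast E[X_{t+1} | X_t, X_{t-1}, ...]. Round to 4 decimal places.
E[X_{t+1} \mid \mathcal F_t] = -1.7040

For an AR(p) model X_t = c + sum_i phi_i X_{t-i} + eps_t, the
one-step-ahead conditional mean is
  E[X_{t+1} | X_t, ...] = c + sum_i phi_i X_{t+1-i}.
Substitute known values:
  E[X_{t+1} | ...] = (-0.686) * (3) + (-0.118) * (-3)
                   = -1.7040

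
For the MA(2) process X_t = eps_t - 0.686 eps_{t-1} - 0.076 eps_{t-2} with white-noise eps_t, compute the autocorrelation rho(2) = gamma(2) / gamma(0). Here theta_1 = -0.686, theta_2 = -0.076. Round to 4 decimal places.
\rho(2) = -0.0515

For an MA(q) process with theta_0 = 1, the autocovariance is
  gamma(k) = sigma^2 * sum_{i=0..q-k} theta_i * theta_{i+k},
and rho(k) = gamma(k) / gamma(0). Sigma^2 cancels.
  numerator   = (1)*(-0.076) = -0.076.
  denominator = (1)^2 + (-0.686)^2 + (-0.076)^2 = 1.476372.
  rho(2) = -0.076 / 1.476372 = -0.0515.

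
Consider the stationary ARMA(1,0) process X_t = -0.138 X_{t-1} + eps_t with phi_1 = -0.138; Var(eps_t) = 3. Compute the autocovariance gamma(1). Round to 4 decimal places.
\gamma(1) = -0.4220

Multiply the model equation by X_{t-k} and take expectations. With theta_0 = psi_0 = 1 and psi_j the MA(infinity) weights, this gives
  gamma(k) - sum_i phi_i gamma(k-i) = c_k,
  c_k = sigma^2 * sum_{j=k..q} theta_j psi_{j-k}   (c_k = 0 for k > q),
using gamma(-m) = gamma(m).
Pure AR (q = 0): c_0 = sigma^2 = 3, c_k = 0 for k >= 1.
Equations for k = 0 and k = 1 (AR order 1):
  gamma(0) = phi_1 gamma(1) + c_0
  gamma(1) = phi_1 gamma(0) + c_1
Substituting the second into the first: gamma(0) (1 - phi_1^2) = c_0 + phi_1 c_1, so
  gamma(0) = c_0 / (1 - phi_1^2) = 3 / (1 - (-0.138)^2) = 3 / 0.980956 = 3.058241.
  gamma(1) = phi_1 gamma(0) = (-0.138)(3.058241) = -0.422037.
Therefore gamma(1) = -0.4220 (to 4 decimal places).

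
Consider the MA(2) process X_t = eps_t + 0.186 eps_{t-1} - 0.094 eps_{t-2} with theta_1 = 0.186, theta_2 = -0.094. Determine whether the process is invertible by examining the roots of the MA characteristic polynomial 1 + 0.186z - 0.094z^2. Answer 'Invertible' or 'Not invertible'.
\text{Invertible}

The MA(q) characteristic polynomial is P(z) = 1 + 0.186z - 0.094z^2.
Invertibility requires all roots to lie outside the unit circle, i.e. |z| > 1 for every root.
Set 1 + (0.186) z + (-0.094) z^2 = 0, i.e. a z^2 + b z + c = 0 with a = -0.094, b = 0.186, c = 1.
Discriminant D = b^2 - 4ac = (0.186)^2 - 4*(-0.094)*1 = 0.034596 - (-0.376) = 0.410596.
D >= 0, so the roots are real: z = (-b +/- sqrt(D)) / (2a) = (-0.186 +/- 0.640778) / (-0.188).
  z_1 = (-0.186 + 0.640778) / (-0.188) = -2.419,   |z_1| = 2.419.
  z_2 = (-0.186 - 0.640778) / (-0.188) = 4.3978,   |z_2| = 4.3978.
Moduli of all roots: 2.4190, 4.3978.
All moduli strictly greater than 1? Yes.
Verdict: Invertible.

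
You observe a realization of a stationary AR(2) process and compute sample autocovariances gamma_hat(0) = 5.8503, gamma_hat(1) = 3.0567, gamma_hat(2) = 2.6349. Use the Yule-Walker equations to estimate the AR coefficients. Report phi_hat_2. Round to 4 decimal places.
\hat\phi_{2} = 0.2440

The Yule-Walker equations for an AR(p) process read, in matrix form,
  Gamma_p phi = r_p,   with   (Gamma_p)_{ij} = gamma(|i - j|),
                       (r_p)_i = gamma(i),   i,j = 1..p.
Substitute the sample gammas (Toeplitz matrix and right-hand side of size 2):
  Gamma_p = [[5.8503, 3.0567], [3.0567, 5.8503]]
  r_p     = [3.0567, 2.6349]
Written out:
  5.8503 phi_1 + 3.0567 phi_2 = 3.0567
  3.0567 phi_1 + 5.8503 phi_2 = 2.6349
Solve by Cramer's rule:
  det = gamma(0)^2 - gamma(1)^2 = (5.8503)^2 - (3.0567)^2 = 34.22601009 - 9.34341489 = 24.8825952
  phi_hat_1 = [gamma(1) gamma(0) - gamma(1) gamma(2)] / det = [(3.0567)(5.8503) - (3.0567)(2.6349)] / 24.8825952 = 9.82851318 / 24.8825952 = 0.395
  phi_hat_2 = [gamma(0) gamma(2) - gamma(1)^2] / det = [(5.8503)(2.6349) - (3.0567)^2] / 24.8825952 = 6.07154058 / 24.8825952 = 0.244
So phi_hat = [0.3950, 0.2440].
Therefore phi_hat_2 = 0.2440.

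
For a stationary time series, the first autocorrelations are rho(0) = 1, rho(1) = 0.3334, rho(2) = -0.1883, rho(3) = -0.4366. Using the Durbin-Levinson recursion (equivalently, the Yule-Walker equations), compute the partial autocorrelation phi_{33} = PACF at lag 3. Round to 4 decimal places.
\phi_{33} = -0.3050

The PACF at lag k is phi_{kk}, the last component of the solution
to the Yule-Walker system G_k phi = r_k where
  (G_k)_{ij} = rho(|i - j|), (r_k)_i = rho(i), i,j = 1..k.
Equivalently, Durbin-Levinson gives phi_{kk} iteratively:
  phi_{11} = rho(1)
  phi_{kk} = [rho(k) - sum_{j=1..k-1} phi_{k-1,j} rho(k-j)]
            / [1 - sum_{j=1..k-1} phi_{k-1,j} rho(j)],
  phi_{k,j} = phi_{k-1,j} - phi_{kk} phi_{k-1,k-j},  j = 1..k-1.
Step k = 1:
  phi_11 = rho(1) = 0.3334.
Step k = 2:
  phi_22 = [rho(2) - phi_11 rho(1)] / [1 - phi_11 rho(1)] = [-0.1883 - (0.3334)(0.3334)] / [1 - (0.3334)(0.3334)]
         = -0.29945556 / 0.88884444 = -0.336904.
  Update: phi_21 = phi_11 - phi_22 phi_11 = 0.3334 - (-0.336904)(0.3334) = 0.445724.
Step k = 3:
  phi_33 = [rho(3) - phi_21 rho(2) - phi_22 rho(1)] / [1 - phi_21 rho(1) - phi_22 rho(2)]
    numerator   = -0.4366 - (0.445724)(-0.1883) - (-0.336904)(0.3334) = -0.24034628
    denominator = 1 - (0.445724)(0.3334) - (-0.336904)(-0.1883) = 0.78795656
  phi_33 = -0.24034628 / 0.78795656 = -0.305.
Therefore phi_{33} = -0.3050.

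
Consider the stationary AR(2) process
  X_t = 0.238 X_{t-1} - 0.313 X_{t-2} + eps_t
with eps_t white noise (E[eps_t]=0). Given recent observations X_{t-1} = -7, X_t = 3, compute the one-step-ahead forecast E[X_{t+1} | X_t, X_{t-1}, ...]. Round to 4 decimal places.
E[X_{t+1} \mid \mathcal F_t] = 2.9050

For an AR(p) model X_t = c + sum_i phi_i X_{t-i} + eps_t, the
one-step-ahead conditional mean is
  E[X_{t+1} | X_t, ...] = c + sum_i phi_i X_{t+1-i}.
Substitute known values:
  E[X_{t+1} | ...] = (0.238) * (3) + (-0.313) * (-7)
                   = 2.9050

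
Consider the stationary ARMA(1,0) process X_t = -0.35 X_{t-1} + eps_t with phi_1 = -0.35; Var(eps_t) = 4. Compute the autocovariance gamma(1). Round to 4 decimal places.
\gamma(1) = -1.5954

Multiply the model equation by X_{t-k} and take expectations. With theta_0 = psi_0 = 1 and psi_j the MA(infinity) weights, this gives
  gamma(k) - sum_i phi_i gamma(k-i) = c_k,
  c_k = sigma^2 * sum_{j=k..q} theta_j psi_{j-k}   (c_k = 0 for k > q),
using gamma(-m) = gamma(m).
Pure AR (q = 0): c_0 = sigma^2 = 4, c_k = 0 for k >= 1.
Equations for k = 0 and k = 1 (AR order 1):
  gamma(0) = phi_1 gamma(1) + c_0
  gamma(1) = phi_1 gamma(0) + c_1
Substituting the second into the first: gamma(0) (1 - phi_1^2) = c_0 + phi_1 c_1, so
  gamma(0) = c_0 / (1 - phi_1^2) = 4 / (1 - (-0.35)^2) = 4 / 0.8775 = 4.558405.
  gamma(1) = phi_1 gamma(0) = (-0.35)(4.558405) = -1.595442.
Therefore gamma(1) = -1.5954 (to 4 decimal places).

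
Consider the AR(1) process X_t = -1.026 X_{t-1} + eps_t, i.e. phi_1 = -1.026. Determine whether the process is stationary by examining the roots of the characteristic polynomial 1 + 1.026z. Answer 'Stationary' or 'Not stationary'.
\text{Not stationary}

The AR(p) characteristic polynomial is P(z) = 1 + 1.026z.
Stationarity requires all roots to lie outside the unit circle, i.e. |z| > 1 for every root.
This is linear in z: 1 + (1.026) z = 0  =>  z = -1/(1.026) = -0.974659,  |z| = 0.974659.
Moduli of all roots: 0.9747.
All moduli strictly greater than 1? No.
Verdict: Not stationary.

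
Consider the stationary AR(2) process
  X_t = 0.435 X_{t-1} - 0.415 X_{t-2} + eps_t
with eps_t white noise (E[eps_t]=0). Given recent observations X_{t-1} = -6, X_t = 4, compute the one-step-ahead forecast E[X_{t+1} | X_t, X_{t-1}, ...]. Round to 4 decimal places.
E[X_{t+1} \mid \mathcal F_t] = 4.2300

For an AR(p) model X_t = c + sum_i phi_i X_{t-i} + eps_t, the
one-step-ahead conditional mean is
  E[X_{t+1} | X_t, ...] = c + sum_i phi_i X_{t+1-i}.
Substitute known values:
  E[X_{t+1} | ...] = (0.435) * (4) + (-0.415) * (-6)
                   = 4.2300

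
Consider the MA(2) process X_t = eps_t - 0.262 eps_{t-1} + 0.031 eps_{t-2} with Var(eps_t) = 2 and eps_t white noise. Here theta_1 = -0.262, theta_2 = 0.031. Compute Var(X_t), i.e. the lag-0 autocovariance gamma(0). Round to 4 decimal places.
\gamma(0) = 2.1392

For an MA(q) process X_t = eps_t + sum_i theta_i eps_{t-i} with
Var(eps_t) = sigma^2, the variance is
  gamma(0) = sigma^2 * (1 + sum_i theta_i^2).
  sum_i theta_i^2 = (-0.262)^2 + (0.031)^2 = 0.068644 + 0.000961 = 0.069605.
  gamma(0) = 2 * (1 + 0.069605) = 2 * 1.069605 = 2.13921, which rounds to 2.1392.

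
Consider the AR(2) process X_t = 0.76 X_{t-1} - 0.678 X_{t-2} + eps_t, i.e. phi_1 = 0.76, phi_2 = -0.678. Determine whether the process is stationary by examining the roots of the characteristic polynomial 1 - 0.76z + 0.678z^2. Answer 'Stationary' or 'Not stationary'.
\text{Stationary}

The AR(p) characteristic polynomial is P(z) = 1 - 0.76z + 0.678z^2.
Stationarity requires all roots to lie outside the unit circle, i.e. |z| > 1 for every root.
Set 1 + (-0.76) z + (0.678) z^2 = 0, i.e. a z^2 + b z + c = 0 with a = 0.678, b = -0.76, c = 1.
Discriminant D = b^2 - 4ac = (-0.76)^2 - 4*(0.678)*1 = 0.5776 - (2.712) = -2.1344.
D < 0, so the roots are the complex-conjugate pair z = (-b +/- i sqrt(-D)) / (2a) = 0.5605 +/- 1.0774i.
For a conjugate pair |z|^2 = z * conj(z) = (product of roots) = c/a = 1/(0.678) = 1.474926, so |z| = sqrt(1.474926) = 1.2145 for both roots.
Moduli of all roots: 1.2145, 1.2145.
All moduli strictly greater than 1? Yes.
Verdict: Stationary.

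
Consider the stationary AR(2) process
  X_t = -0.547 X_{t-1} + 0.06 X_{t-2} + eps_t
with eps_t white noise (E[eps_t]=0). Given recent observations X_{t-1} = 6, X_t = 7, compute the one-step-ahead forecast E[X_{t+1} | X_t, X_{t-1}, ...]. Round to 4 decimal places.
E[X_{t+1} \mid \mathcal F_t] = -3.4690

For an AR(p) model X_t = c + sum_i phi_i X_{t-i} + eps_t, the
one-step-ahead conditional mean is
  E[X_{t+1} | X_t, ...] = c + sum_i phi_i X_{t+1-i}.
Substitute known values:
  E[X_{t+1} | ...] = (-0.547) * (7) + (0.06) * (6)
                   = -3.4690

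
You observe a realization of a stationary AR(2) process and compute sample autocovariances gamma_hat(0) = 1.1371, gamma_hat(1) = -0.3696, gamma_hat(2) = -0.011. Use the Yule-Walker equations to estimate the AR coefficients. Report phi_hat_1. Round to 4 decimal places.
\hat\phi_{1} = -0.3669

The Yule-Walker equations for an AR(p) process read, in matrix form,
  Gamma_p phi = r_p,   with   (Gamma_p)_{ij} = gamma(|i - j|),
                       (r_p)_i = gamma(i),   i,j = 1..p.
Substitute the sample gammas (Toeplitz matrix and right-hand side of size 2):
  Gamma_p = [[1.1371, -0.3696], [-0.3696, 1.1371]]
  r_p     = [-0.3696, -0.011]
Written out:
  1.1371 phi_1 - 0.3696 phi_2 = -0.3696
  -0.3696 phi_1 + 1.1371 phi_2 = -0.011
Solve by Cramer's rule:
  det = gamma(0)^2 - gamma(1)^2 = (1.1371)^2 - (-0.3696)^2 = 1.29299641 - 0.13660416 = 1.15639225
  phi_hat_1 = [gamma(1) gamma(0) - gamma(1) gamma(2)] / det = [(-0.3696)(1.1371) - (-0.3696)(-0.011)] / 1.15639225 = -0.42433776 / 1.15639225 = -0.3669
  phi_hat_2 = [gamma(0) gamma(2) - gamma(1)^2] / det = [(1.1371)(-0.011) - (-0.3696)^2] / 1.15639225 = -0.14911226 / 1.15639225 = -0.1289
So phi_hat = [-0.3669, -0.1289].
Therefore phi_hat_1 = -0.3669.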